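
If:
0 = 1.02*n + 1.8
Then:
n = -1.76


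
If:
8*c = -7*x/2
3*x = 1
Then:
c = -7/48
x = 1/3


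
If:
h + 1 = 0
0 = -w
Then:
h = -1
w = 0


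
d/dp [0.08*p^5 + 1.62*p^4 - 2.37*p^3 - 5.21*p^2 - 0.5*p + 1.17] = 0.4*p^4 + 6.48*p^3 - 7.11*p^2 - 10.42*p - 0.5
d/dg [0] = 0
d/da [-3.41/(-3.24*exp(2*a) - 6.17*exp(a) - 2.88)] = (-22.0968*exp(a) - 21.0397)*exp(a)/(3.24*exp(2*a) + 6.17*exp(a) + 2.88)^2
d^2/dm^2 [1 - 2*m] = 0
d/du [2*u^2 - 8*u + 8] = 4*u - 8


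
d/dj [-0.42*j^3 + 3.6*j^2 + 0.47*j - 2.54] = -1.26*j^2 + 7.2*j + 0.47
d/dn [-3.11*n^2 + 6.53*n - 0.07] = 6.53 - 6.22*n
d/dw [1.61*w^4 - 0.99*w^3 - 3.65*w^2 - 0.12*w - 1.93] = 6.44*w^3 - 2.97*w^2 - 7.3*w - 0.12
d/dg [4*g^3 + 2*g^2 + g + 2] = 12*g^2 + 4*g + 1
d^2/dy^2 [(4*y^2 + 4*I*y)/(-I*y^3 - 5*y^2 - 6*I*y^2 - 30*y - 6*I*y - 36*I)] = 8*(I*y^3 - 108*y - 216 + 216*I)/(y^6 + 18*y^5*(1 - I) - 324*I*y^4 - 1728*y^3*(1 + I) - 11664*y^2 + 23328*y*(-1 + I) + 46656*I)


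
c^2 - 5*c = c*(c - 5)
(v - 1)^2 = v^2 - 2*v + 1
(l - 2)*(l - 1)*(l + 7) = l^3 + 4*l^2 - 19*l + 14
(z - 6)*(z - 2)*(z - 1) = z^3 - 9*z^2 + 20*z - 12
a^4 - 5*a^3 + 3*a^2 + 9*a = a*(a - 3)^2*(a + 1)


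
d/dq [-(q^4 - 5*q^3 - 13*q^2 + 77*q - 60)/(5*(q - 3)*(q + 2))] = 2*(-q^3 - 2*q^2 + 4*q + 29)/(5*(q^2 + 4*q + 4))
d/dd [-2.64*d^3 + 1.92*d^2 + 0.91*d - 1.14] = -7.92*d^2 + 3.84*d + 0.91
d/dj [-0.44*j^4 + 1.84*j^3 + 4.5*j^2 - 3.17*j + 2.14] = -1.76*j^3 + 5.52*j^2 + 9.0*j - 3.17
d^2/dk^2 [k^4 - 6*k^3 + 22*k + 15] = 12*k*(k - 3)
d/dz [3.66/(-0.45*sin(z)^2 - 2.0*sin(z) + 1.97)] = (3.294*sin(z) + 7.32)*cos(z)/(0.45*sin(z)^2 + 2.0*sin(z) - 1.97)^2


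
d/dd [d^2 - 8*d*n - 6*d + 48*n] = 2*d - 8*n - 6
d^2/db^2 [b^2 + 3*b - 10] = 2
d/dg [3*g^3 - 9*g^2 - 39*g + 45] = 9*g^2 - 18*g - 39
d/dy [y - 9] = 1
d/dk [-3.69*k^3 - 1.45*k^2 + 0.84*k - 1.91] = -11.07*k^2 - 2.9*k + 0.84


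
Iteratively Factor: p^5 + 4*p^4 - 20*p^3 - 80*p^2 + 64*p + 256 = (p + 4)*(p^4 - 20*p^2 + 64) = (p + 4)^2*(p^3 - 4*p^2 - 4*p + 16) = (p + 2)*(p + 4)^2*(p^2 - 6*p + 8) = (p - 2)*(p + 2)*(p + 4)^2*(p - 4)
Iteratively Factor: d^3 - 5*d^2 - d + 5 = (d + 1)*(d^2 - 6*d + 5) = (d - 1)*(d + 1)*(d - 5)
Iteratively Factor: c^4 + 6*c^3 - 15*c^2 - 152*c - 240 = (c + 3)*(c^3 + 3*c^2 - 24*c - 80) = (c + 3)*(c + 4)*(c^2 - c - 20) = (c - 5)*(c + 3)*(c + 4)*(c + 4)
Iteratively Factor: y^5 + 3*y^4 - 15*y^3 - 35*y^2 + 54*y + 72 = (y - 2)*(y^4 + 5*y^3 - 5*y^2 - 45*y - 36) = (y - 2)*(y + 1)*(y^3 + 4*y^2 - 9*y - 36) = (y - 2)*(y + 1)*(y + 3)*(y^2 + y - 12) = (y - 3)*(y - 2)*(y + 1)*(y + 3)*(y + 4)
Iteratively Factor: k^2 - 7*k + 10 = (k - 5)*(k - 2)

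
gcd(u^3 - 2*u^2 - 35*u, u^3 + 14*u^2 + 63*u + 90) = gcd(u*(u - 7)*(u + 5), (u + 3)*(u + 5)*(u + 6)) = u + 5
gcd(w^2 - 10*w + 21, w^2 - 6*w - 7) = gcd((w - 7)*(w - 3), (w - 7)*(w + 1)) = w - 7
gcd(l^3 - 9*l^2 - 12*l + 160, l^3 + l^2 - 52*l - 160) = l^2 - 4*l - 32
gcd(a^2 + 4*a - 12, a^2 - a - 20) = 1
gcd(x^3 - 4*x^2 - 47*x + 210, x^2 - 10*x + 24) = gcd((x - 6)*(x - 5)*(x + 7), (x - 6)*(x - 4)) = x - 6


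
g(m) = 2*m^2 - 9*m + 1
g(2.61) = -8.87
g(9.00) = 82.00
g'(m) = 4*m - 9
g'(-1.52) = -15.08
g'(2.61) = 1.44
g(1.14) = -6.66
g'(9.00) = 27.00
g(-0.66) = 7.81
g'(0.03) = -8.88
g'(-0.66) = -11.64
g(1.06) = -6.29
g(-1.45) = 18.26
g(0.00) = 1.00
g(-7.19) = 169.10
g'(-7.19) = -37.76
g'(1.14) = -4.44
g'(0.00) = -9.00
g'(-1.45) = -14.80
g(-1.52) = 19.30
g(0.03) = 0.73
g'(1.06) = -4.76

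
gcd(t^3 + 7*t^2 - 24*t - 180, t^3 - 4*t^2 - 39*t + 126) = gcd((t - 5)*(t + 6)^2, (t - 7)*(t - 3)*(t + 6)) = t + 6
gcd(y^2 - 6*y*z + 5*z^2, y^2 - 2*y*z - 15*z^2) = y - 5*z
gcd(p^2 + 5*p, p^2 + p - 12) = 1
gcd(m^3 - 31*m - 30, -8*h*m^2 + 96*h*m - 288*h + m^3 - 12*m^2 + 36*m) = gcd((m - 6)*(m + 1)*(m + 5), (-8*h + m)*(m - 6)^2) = m - 6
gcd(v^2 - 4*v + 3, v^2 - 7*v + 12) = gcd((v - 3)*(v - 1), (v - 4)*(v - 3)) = v - 3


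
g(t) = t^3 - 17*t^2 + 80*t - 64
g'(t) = 3*t^2 - 34*t + 80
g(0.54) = -25.60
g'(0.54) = 62.51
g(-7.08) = -1837.44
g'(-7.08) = 471.10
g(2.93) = 49.61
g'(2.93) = 6.13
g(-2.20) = -332.93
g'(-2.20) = 169.32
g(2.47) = 44.95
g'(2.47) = 14.32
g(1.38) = 16.65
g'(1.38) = 38.79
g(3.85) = 49.08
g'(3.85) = -6.43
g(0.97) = -1.48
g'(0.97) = 49.84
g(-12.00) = -5200.00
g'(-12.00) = 920.00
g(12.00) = 176.00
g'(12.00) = 104.00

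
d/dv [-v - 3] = -1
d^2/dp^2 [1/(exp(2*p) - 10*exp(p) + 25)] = (4*exp(p) + 10)*exp(p)/(exp(4*p) - 20*exp(3*p) + 150*exp(2*p) - 500*exp(p) + 625)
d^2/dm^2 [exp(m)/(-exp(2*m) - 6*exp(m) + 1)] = (-8*(exp(m) + 3)^2*exp(2*m) + 2*(4*exp(m) + 9)*(exp(2*m) + 6*exp(m) - 1)*exp(m) - (exp(2*m) + 6*exp(m) - 1)^2)*exp(m)/(exp(2*m) + 6*exp(m) - 1)^3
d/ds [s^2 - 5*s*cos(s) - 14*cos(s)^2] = 5*s*sin(s) + 2*s + 14*sin(2*s) - 5*cos(s)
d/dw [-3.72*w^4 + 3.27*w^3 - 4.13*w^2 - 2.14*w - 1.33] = -14.88*w^3 + 9.81*w^2 - 8.26*w - 2.14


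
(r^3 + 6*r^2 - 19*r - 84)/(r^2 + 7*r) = r - 1 - 12/r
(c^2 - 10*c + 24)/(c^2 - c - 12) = (c - 6)/(c + 3)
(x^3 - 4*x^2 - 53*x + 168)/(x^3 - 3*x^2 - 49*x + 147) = (x - 8)/(x - 7)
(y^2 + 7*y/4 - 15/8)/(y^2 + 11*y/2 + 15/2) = (y - 3/4)/(y + 3)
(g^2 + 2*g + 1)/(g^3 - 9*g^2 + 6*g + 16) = (g + 1)/(g^2 - 10*g + 16)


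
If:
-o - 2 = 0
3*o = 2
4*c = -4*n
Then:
No Solution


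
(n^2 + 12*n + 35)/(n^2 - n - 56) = (n + 5)/(n - 8)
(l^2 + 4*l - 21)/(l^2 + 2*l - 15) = (l + 7)/(l + 5)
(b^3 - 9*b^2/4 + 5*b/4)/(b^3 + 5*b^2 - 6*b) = (b - 5/4)/(b + 6)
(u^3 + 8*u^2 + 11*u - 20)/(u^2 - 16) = (u^2 + 4*u - 5)/(u - 4)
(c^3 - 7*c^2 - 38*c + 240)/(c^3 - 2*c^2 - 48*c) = (c - 5)/c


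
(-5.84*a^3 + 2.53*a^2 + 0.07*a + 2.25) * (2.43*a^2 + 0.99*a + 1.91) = -14.1912*a^5 + 0.3663*a^4 - 8.4796*a^3 + 10.3691*a^2 + 2.3612*a + 4.2975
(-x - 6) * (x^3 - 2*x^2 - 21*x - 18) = -x^4 - 4*x^3 + 33*x^2 + 144*x + 108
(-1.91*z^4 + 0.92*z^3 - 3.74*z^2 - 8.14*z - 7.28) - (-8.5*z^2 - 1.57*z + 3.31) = -1.91*z^4 + 0.92*z^3 + 4.76*z^2 - 6.57*z - 10.59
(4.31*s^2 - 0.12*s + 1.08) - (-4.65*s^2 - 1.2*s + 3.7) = 8.96*s^2 + 1.08*s - 2.62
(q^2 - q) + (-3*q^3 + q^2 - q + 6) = -3*q^3 + 2*q^2 - 2*q + 6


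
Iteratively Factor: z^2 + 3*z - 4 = (z - 1)*(z + 4)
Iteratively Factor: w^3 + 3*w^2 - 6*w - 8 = (w - 2)*(w^2 + 5*w + 4) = (w - 2)*(w + 1)*(w + 4)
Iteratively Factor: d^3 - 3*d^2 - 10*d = (d + 2)*(d^2 - 5*d) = d*(d + 2)*(d - 5)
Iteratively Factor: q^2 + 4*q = (q)*(q + 4)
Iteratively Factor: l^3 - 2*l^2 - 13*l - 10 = (l + 1)*(l^2 - 3*l - 10) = (l + 1)*(l + 2)*(l - 5)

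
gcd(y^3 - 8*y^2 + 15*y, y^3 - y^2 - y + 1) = 1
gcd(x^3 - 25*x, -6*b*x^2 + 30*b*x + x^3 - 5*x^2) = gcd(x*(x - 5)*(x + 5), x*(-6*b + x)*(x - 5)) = x^2 - 5*x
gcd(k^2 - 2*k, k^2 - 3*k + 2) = k - 2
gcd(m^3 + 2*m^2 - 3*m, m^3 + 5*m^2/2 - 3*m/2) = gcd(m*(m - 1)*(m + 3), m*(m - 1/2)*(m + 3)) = m^2 + 3*m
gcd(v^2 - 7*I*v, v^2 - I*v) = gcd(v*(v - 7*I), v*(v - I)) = v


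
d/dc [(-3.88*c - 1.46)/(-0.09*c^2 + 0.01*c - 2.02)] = (-0.3492*c^2 - 0.2628*c + 7.8522)/(0.0081*c^4 - 0.0018*c^3 + 0.3637*c^2 - 0.0404*c + 4.0804)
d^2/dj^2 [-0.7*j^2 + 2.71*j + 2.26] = -1.40000000000000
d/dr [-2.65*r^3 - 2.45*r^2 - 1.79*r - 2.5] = -7.95*r^2 - 4.9*r - 1.79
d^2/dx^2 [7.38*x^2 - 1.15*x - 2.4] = 14.7600000000000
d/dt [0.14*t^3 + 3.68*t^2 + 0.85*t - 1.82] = 0.42*t^2 + 7.36*t + 0.85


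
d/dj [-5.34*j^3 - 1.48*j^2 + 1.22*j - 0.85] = -16.02*j^2 - 2.96*j + 1.22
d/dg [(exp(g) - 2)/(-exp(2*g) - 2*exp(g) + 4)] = (exp(g) - 4)*exp(2*g)/(exp(4*g) + 4*exp(3*g) - 4*exp(2*g) - 16*exp(g) + 16)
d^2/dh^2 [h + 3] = 0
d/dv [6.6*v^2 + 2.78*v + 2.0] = 13.2*v + 2.78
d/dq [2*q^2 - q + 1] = 4*q - 1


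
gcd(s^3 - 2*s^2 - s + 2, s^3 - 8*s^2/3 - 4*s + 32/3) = s - 2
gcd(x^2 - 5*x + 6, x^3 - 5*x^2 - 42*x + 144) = x - 3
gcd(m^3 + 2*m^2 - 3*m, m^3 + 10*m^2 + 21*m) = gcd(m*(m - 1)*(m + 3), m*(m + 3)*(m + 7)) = m^2 + 3*m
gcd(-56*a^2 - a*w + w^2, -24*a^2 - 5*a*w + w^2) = -8*a + w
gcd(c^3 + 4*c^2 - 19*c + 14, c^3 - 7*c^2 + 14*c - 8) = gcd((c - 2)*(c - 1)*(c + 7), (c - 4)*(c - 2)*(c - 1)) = c^2 - 3*c + 2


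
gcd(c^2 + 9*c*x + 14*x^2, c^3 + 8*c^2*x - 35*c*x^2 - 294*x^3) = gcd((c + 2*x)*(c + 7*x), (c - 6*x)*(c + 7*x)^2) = c + 7*x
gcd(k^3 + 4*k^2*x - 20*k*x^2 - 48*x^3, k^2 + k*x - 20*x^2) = -k + 4*x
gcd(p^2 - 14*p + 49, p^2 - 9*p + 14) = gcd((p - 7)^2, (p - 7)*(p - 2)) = p - 7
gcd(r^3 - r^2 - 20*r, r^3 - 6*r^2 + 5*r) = r^2 - 5*r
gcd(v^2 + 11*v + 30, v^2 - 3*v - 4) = 1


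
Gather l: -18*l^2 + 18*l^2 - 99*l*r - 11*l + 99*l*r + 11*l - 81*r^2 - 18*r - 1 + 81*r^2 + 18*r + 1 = 0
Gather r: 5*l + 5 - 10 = 5*l - 5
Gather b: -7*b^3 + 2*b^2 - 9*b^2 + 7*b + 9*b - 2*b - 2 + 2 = -7*b^3 - 7*b^2 + 14*b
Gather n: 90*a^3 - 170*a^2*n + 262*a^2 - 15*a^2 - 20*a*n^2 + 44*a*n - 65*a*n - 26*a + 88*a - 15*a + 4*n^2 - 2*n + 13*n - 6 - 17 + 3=90*a^3 + 247*a^2 + 47*a + n^2*(4 - 20*a) + n*(-170*a^2 - 21*a + 11) - 20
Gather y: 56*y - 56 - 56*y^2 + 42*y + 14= -56*y^2 + 98*y - 42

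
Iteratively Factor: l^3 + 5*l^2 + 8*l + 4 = (l + 2)*(l^2 + 3*l + 2) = (l + 2)^2*(l + 1)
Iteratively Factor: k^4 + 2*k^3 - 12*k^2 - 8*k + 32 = (k + 2)*(k^3 - 12*k + 16) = (k + 2)*(k + 4)*(k^2 - 4*k + 4) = (k - 2)*(k + 2)*(k + 4)*(k - 2)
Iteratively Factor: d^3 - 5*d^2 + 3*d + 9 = (d - 3)*(d^2 - 2*d - 3) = (d - 3)*(d + 1)*(d - 3)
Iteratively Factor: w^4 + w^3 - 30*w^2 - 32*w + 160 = (w + 4)*(w^3 - 3*w^2 - 18*w + 40) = (w + 4)^2*(w^2 - 7*w + 10) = (w - 2)*(w + 4)^2*(w - 5)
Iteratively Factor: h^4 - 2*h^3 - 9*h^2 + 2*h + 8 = (h + 2)*(h^3 - 4*h^2 - h + 4) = (h - 1)*(h + 2)*(h^2 - 3*h - 4) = (h - 4)*(h - 1)*(h + 2)*(h + 1)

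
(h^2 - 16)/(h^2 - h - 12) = (h + 4)/(h + 3)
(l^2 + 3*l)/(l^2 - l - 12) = l/(l - 4)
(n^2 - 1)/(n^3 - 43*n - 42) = (n - 1)/(n^2 - n - 42)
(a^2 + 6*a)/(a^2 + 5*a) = (a + 6)/(a + 5)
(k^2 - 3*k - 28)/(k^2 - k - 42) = (k + 4)/(k + 6)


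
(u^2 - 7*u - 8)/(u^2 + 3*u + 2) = (u - 8)/(u + 2)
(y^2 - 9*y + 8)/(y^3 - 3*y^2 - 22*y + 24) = (y - 8)/(y^2 - 2*y - 24)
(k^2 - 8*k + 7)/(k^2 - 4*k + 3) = (k - 7)/(k - 3)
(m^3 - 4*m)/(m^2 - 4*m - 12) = m*(m - 2)/(m - 6)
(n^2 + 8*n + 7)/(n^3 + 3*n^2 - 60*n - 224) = (n + 1)/(n^2 - 4*n - 32)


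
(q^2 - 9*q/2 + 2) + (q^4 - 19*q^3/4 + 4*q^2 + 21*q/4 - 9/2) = q^4 - 19*q^3/4 + 5*q^2 + 3*q/4 - 5/2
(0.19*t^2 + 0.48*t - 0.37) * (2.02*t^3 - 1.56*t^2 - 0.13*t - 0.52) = 0.3838*t^5 + 0.6732*t^4 - 1.5209*t^3 + 0.416*t^2 - 0.2015*t + 0.1924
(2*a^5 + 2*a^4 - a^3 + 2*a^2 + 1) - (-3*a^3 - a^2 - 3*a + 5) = 2*a^5 + 2*a^4 + 2*a^3 + 3*a^2 + 3*a - 4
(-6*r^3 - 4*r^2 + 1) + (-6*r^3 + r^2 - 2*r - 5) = -12*r^3 - 3*r^2 - 2*r - 4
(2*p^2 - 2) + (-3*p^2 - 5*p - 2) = -p^2 - 5*p - 4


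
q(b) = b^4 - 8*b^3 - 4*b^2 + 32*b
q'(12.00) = 3392.00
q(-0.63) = -19.59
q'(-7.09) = -2543.32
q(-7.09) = 4950.14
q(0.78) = 19.10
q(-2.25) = 24.50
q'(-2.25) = -117.06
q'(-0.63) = 26.51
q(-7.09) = 4950.14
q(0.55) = 15.15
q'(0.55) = 21.01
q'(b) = 4*b^3 - 24*b^2 - 8*b + 32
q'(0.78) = 13.06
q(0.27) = 8.20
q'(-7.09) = -2543.32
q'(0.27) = 28.17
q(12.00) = 6720.00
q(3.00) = -75.00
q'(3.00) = -100.00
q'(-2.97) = -260.73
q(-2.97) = 157.07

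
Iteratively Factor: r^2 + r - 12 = (r + 4)*(r - 3)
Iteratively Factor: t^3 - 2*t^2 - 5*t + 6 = (t + 2)*(t^2 - 4*t + 3) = (t - 3)*(t + 2)*(t - 1)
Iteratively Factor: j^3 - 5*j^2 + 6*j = (j - 3)*(j^2 - 2*j) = (j - 3)*(j - 2)*(j)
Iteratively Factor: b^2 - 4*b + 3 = (b - 1)*(b - 3)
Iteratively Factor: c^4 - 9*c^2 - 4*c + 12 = (c + 2)*(c^3 - 2*c^2 - 5*c + 6) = (c - 1)*(c + 2)*(c^2 - c - 6) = (c - 3)*(c - 1)*(c + 2)*(c + 2)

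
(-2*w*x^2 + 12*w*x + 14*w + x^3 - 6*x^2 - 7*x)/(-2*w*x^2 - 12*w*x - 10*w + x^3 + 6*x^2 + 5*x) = (x - 7)/(x + 5)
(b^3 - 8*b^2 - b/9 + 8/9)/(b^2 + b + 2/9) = (3*b^2 - 25*b + 8)/(3*b + 2)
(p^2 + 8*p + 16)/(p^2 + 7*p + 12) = (p + 4)/(p + 3)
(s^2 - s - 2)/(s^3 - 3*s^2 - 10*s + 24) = (s + 1)/(s^2 - s - 12)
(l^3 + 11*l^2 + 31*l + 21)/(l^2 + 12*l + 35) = (l^2 + 4*l + 3)/(l + 5)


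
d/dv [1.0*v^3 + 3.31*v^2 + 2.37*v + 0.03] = 3.0*v^2 + 6.62*v + 2.37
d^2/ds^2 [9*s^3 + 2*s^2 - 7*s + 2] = 54*s + 4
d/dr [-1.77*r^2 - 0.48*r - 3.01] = -3.54*r - 0.48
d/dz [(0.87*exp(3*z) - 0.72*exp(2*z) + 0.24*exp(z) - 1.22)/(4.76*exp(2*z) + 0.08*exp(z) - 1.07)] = (4.1412*exp(4*z) + 0.1392*exp(3*z) - 3.9927*exp(2*z) + 13.1552*exp(z) - 0.1592)*exp(z)/(22.6576*exp(4*z) + 0.7616*exp(3*z) - 10.18*exp(2*z) - 0.1712*exp(z) + 1.1449)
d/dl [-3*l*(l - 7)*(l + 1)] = -9*l^2 + 36*l + 21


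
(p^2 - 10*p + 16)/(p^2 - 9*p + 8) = (p - 2)/(p - 1)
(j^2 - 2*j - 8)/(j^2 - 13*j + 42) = (j^2 - 2*j - 8)/(j^2 - 13*j + 42)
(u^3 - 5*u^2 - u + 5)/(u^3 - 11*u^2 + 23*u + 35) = (u - 1)/(u - 7)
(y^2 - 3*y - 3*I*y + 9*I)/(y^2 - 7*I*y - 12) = (y - 3)/(y - 4*I)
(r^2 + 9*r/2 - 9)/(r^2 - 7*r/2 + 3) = (r + 6)/(r - 2)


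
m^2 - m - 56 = (m - 8)*(m + 7)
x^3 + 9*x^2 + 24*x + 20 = (x + 2)^2*(x + 5)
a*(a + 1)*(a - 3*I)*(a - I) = a^4 + a^3 - 4*I*a^3 - 3*a^2 - 4*I*a^2 - 3*a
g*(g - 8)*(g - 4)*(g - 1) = g^4 - 13*g^3 + 44*g^2 - 32*g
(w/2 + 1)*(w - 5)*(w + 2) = w^3/2 - w^2/2 - 8*w - 10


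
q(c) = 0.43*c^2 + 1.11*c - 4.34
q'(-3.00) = -1.47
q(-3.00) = -3.80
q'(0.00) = 1.11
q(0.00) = -4.34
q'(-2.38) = -0.94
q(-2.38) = -4.55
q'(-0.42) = 0.75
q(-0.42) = -4.73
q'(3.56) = 4.17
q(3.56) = 5.06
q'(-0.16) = 0.97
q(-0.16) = -4.51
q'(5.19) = 5.57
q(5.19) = 13.00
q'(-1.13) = 0.14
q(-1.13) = -5.05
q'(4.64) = 5.10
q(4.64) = 10.07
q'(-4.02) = -2.35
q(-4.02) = -1.85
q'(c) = 0.86*c + 1.11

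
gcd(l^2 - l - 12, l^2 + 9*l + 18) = l + 3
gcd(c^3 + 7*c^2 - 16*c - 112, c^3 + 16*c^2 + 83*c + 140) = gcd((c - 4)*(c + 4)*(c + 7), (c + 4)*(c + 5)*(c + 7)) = c^2 + 11*c + 28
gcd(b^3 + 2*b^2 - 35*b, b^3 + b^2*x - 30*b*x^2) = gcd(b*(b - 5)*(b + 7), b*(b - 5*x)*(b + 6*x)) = b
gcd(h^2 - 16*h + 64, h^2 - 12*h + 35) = 1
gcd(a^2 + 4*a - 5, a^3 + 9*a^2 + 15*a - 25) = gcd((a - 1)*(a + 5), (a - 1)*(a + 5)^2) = a^2 + 4*a - 5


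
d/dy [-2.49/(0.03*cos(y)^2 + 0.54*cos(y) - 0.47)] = -(0.1494*cos(y) + 1.3446)*sin(y)/(0.03*cos(y)^2 + 0.54*cos(y) - 0.47)^2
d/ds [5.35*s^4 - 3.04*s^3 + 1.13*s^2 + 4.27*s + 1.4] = 21.4*s^3 - 9.12*s^2 + 2.26*s + 4.27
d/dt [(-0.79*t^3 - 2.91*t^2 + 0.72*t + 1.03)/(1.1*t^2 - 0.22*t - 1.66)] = (-0.869*t^4 + 0.3476*t^3 + 3.7824*t^2 + 7.3952*t - 0.9686)/(1.21*t^4 - 0.484*t^3 - 3.6036*t^2 + 0.7304*t + 2.7556)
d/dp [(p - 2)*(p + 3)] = 2*p + 1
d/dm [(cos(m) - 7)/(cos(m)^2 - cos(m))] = (sin(m) + 7*sin(m)/cos(m)^2 - 14*tan(m))/(cos(m) - 1)^2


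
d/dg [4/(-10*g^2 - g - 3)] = 4*(20*g + 1)/(10*g^2 + g + 3)^2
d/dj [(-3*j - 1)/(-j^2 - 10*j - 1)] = (3*j^2 + 30*j - 2*(j + 5)*(3*j + 1) + 3)/(j^2 + 10*j + 1)^2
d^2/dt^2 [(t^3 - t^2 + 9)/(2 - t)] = 2*(-t^3 + 6*t^2 - 12*t - 5)/(t^3 - 6*t^2 + 12*t - 8)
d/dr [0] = 0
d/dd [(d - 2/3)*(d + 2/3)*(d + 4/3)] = 3*d^2 + 8*d/3 - 4/9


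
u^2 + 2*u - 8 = (u - 2)*(u + 4)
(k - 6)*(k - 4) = k^2 - 10*k + 24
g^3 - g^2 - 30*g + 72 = (g - 4)*(g - 3)*(g + 6)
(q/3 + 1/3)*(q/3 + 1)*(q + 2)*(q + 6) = q^4/9 + 4*q^3/3 + 47*q^2/9 + 8*q + 4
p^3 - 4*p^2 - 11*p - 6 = (p - 6)*(p + 1)^2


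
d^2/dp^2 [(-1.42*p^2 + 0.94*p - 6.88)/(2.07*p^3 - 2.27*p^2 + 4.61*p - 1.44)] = (-12.169116*p^6 + 24.166836*p^5 - 298.959336*p^4 + 420.024036*p^3 - 545.160768*p^2 + 290.49936*p - 240.85904)/(8.869743*p^9 - 29.180169*p^8 + 91.259676*p^7 - 160.179425*p^6 + 243.838644*p^5 - 249.436257*p^4 + 201.264245*p^3 - 105.930288*p^2 + 28.677888*p - 2.985984)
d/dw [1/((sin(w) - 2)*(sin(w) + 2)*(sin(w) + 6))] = (-3*sin(w)^2 - 12*sin(w) + 4)*cos(w)/((sin(w) - 2)^2*(sin(w) + 2)^2*(sin(w) + 6)^2)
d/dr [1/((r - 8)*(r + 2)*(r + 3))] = (-(r - 8)*(r + 2) - (r - 8)*(r + 3) - (r + 2)*(r + 3))/((r - 8)^2*(r + 2)^2*(r + 3)^2)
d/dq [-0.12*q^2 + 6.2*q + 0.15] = 6.2 - 0.24*q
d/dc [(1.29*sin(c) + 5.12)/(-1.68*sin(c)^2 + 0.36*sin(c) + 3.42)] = (2.1672*sin(c)^2 + 17.2032*sin(c) + 2.5686)*cos(c)/(2.8224*sin(c)^4 - 1.2096*sin(c)^3 - 11.3616*sin(c)^2 + 2.4624*sin(c) + 11.6964)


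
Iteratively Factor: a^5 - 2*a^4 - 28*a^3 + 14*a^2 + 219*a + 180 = (a - 4)*(a^4 + 2*a^3 - 20*a^2 - 66*a - 45) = (a - 4)*(a + 1)*(a^3 + a^2 - 21*a - 45) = (a - 5)*(a - 4)*(a + 1)*(a^2 + 6*a + 9) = (a - 5)*(a - 4)*(a + 1)*(a + 3)*(a + 3)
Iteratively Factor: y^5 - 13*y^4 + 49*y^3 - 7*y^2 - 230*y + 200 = (y + 2)*(y^4 - 15*y^3 + 79*y^2 - 165*y + 100) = (y - 5)*(y + 2)*(y^3 - 10*y^2 + 29*y - 20) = (y - 5)^2*(y + 2)*(y^2 - 5*y + 4) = (y - 5)^2*(y - 1)*(y + 2)*(y - 4)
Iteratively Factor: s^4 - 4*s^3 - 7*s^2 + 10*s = (s + 2)*(s^3 - 6*s^2 + 5*s) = s*(s + 2)*(s^2 - 6*s + 5) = s*(s - 5)*(s + 2)*(s - 1)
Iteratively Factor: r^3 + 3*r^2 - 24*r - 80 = (r + 4)*(r^2 - r - 20) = (r - 5)*(r + 4)*(r + 4)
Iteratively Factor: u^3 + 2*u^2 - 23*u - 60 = (u - 5)*(u^2 + 7*u + 12) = (u - 5)*(u + 3)*(u + 4)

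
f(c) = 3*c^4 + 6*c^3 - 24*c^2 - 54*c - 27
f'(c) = 12*c^3 + 18*c^2 - 48*c - 54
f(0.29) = -44.51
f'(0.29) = -66.11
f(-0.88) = -0.36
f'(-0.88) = -6.00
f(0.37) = -49.91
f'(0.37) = -68.69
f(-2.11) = -16.81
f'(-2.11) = 14.69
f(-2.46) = -18.85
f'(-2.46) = -5.63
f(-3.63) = 86.67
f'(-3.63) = -216.56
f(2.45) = -107.03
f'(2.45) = 112.92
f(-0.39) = -9.88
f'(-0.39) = -33.25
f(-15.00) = 127008.00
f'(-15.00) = -35784.00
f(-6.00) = 2025.00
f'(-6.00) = -1710.00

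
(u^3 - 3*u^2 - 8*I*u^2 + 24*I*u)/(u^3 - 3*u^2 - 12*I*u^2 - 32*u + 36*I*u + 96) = u/(u - 4*I)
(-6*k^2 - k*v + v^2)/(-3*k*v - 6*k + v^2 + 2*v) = (2*k + v)/(v + 2)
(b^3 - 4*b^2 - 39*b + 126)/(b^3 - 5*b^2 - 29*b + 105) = (b + 6)/(b + 5)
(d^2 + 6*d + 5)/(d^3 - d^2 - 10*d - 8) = (d + 5)/(d^2 - 2*d - 8)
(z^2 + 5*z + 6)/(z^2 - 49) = (z^2 + 5*z + 6)/(z^2 - 49)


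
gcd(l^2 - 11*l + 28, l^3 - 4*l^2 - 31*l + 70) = l - 7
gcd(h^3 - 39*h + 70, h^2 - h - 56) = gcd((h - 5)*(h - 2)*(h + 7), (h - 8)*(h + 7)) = h + 7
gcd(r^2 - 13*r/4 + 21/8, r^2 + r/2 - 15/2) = 1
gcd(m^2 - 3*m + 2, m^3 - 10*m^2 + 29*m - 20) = m - 1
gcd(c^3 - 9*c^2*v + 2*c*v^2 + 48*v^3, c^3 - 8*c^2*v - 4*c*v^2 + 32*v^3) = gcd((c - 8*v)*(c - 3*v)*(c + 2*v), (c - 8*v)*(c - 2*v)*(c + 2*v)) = -c^2 + 6*c*v + 16*v^2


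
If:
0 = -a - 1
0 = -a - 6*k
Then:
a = -1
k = 1/6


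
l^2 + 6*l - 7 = (l - 1)*(l + 7)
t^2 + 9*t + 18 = (t + 3)*(t + 6)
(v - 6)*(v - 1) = v^2 - 7*v + 6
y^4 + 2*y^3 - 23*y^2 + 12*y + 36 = (y - 3)*(y - 2)*(y + 1)*(y + 6)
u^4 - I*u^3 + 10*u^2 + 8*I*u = u*(u - 4*I)*(u + I)*(u + 2*I)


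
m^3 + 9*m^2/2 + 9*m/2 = m*(m + 3/2)*(m + 3)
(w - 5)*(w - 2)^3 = w^4 - 11*w^3 + 42*w^2 - 68*w + 40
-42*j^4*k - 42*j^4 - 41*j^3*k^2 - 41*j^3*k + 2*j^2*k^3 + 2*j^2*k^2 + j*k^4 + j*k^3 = (-6*j + k)*(j + k)*(7*j + k)*(j*k + j)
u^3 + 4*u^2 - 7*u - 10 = (u - 2)*(u + 1)*(u + 5)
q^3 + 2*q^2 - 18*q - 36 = (q + 2)*(q - 3*sqrt(2))*(q + 3*sqrt(2))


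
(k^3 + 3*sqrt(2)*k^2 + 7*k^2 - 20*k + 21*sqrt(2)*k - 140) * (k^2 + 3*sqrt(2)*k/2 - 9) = k^5 + 9*sqrt(2)*k^4/2 + 7*k^4 - 20*k^3 + 63*sqrt(2)*k^3/2 - 140*k^2 - 57*sqrt(2)*k^2 - 399*sqrt(2)*k + 180*k + 1260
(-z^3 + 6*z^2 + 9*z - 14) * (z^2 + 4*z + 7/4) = -z^5 + 2*z^4 + 125*z^3/4 + 65*z^2/2 - 161*z/4 - 49/2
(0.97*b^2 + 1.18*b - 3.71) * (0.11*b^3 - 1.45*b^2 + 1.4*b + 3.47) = 0.1067*b^5 - 1.2767*b^4 - 0.7611*b^3 + 10.3974*b^2 - 1.0994*b - 12.8737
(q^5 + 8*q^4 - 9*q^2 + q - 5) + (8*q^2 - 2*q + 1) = q^5 + 8*q^4 - q^2 - q - 4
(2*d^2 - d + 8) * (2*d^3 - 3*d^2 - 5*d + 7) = 4*d^5 - 8*d^4 + 9*d^3 - 5*d^2 - 47*d + 56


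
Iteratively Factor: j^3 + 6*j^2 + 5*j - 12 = (j + 4)*(j^2 + 2*j - 3) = (j - 1)*(j + 4)*(j + 3)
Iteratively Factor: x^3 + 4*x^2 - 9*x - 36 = (x - 3)*(x^2 + 7*x + 12) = (x - 3)*(x + 3)*(x + 4)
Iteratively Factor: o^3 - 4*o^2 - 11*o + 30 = (o + 3)*(o^2 - 7*o + 10) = (o - 5)*(o + 3)*(o - 2)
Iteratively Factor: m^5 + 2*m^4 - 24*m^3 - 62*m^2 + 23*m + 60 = (m + 3)*(m^4 - m^3 - 21*m^2 + m + 20) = (m - 5)*(m + 3)*(m^3 + 4*m^2 - m - 4) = (m - 5)*(m + 3)*(m + 4)*(m^2 - 1) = (m - 5)*(m - 1)*(m + 3)*(m + 4)*(m + 1)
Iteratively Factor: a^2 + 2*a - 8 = (a + 4)*(a - 2)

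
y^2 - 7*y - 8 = (y - 8)*(y + 1)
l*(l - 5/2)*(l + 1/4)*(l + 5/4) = l^4 - l^3 - 55*l^2/16 - 25*l/32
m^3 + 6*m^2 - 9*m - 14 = (m - 2)*(m + 1)*(m + 7)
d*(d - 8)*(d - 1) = d^3 - 9*d^2 + 8*d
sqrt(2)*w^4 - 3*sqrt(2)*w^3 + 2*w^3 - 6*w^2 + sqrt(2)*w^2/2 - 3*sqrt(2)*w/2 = w*(w - 3)*(w + sqrt(2)/2)*(sqrt(2)*w + 1)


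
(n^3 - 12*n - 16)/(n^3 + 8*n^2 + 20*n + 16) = (n - 4)/(n + 4)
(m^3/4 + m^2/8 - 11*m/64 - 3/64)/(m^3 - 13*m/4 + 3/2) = (16*m^3 + 8*m^2 - 11*m - 3)/(16*(4*m^3 - 13*m + 6))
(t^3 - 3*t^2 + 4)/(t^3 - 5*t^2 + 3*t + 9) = (t^2 - 4*t + 4)/(t^2 - 6*t + 9)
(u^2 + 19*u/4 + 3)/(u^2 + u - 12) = (u + 3/4)/(u - 3)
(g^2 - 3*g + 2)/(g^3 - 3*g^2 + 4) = (g - 1)/(g^2 - g - 2)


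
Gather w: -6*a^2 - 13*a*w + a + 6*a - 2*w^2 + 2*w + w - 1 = -6*a^2 + 7*a - 2*w^2 + w*(3 - 13*a) - 1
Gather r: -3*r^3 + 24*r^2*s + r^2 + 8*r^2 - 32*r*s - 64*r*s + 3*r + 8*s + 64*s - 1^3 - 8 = -3*r^3 + r^2*(24*s + 9) + r*(3 - 96*s) + 72*s - 9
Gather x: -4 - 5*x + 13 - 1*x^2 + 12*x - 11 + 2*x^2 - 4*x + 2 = x^2 + 3*x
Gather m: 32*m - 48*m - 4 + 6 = 2 - 16*m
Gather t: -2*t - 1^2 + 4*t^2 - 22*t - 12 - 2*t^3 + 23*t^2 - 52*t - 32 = -2*t^3 + 27*t^2 - 76*t - 45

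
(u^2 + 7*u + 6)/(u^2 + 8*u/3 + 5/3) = 3*(u + 6)/(3*u + 5)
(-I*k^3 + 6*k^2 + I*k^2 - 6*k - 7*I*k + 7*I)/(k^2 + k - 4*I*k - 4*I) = (-I*k^3 + k^2*(6 + I) - k*(6 + 7*I) + 7*I)/(k^2 + k*(1 - 4*I) - 4*I)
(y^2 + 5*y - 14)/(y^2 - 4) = (y + 7)/(y + 2)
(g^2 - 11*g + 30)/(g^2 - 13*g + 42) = (g - 5)/(g - 7)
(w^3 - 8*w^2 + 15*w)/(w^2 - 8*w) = (w^2 - 8*w + 15)/(w - 8)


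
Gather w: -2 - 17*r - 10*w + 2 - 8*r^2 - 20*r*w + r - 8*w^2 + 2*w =-8*r^2 - 16*r - 8*w^2 + w*(-20*r - 8)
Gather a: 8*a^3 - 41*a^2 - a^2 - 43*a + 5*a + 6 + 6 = 8*a^3 - 42*a^2 - 38*a + 12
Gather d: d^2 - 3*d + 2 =d^2 - 3*d + 2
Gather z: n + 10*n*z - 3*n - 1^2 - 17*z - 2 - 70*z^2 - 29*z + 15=-2*n - 70*z^2 + z*(10*n - 46) + 12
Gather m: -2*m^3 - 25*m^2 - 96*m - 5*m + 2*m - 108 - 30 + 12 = -2*m^3 - 25*m^2 - 99*m - 126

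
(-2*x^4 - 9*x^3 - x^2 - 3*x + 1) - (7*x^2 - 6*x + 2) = -2*x^4 - 9*x^3 - 8*x^2 + 3*x - 1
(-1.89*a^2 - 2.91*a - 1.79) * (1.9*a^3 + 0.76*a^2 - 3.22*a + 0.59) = -3.591*a^5 - 6.9654*a^4 + 0.473199999999999*a^3 + 6.8947*a^2 + 4.0469*a - 1.0561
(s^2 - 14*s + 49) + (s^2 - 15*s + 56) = 2*s^2 - 29*s + 105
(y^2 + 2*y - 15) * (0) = 0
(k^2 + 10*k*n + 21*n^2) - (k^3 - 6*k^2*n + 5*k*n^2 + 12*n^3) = -k^3 + 6*k^2*n + k^2 - 5*k*n^2 + 10*k*n - 12*n^3 + 21*n^2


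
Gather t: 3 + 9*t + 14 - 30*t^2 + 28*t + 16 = -30*t^2 + 37*t + 33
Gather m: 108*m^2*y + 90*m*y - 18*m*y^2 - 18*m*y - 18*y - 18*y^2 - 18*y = 108*m^2*y + m*(-18*y^2 + 72*y) - 18*y^2 - 36*y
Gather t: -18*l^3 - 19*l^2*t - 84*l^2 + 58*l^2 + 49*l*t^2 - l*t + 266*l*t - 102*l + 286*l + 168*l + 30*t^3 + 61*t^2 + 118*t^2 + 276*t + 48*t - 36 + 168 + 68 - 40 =-18*l^3 - 26*l^2 + 352*l + 30*t^3 + t^2*(49*l + 179) + t*(-19*l^2 + 265*l + 324) + 160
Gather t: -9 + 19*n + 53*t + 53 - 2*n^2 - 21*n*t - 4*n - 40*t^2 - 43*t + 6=-2*n^2 + 15*n - 40*t^2 + t*(10 - 21*n) + 50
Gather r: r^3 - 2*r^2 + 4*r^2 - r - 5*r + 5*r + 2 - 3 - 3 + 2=r^3 + 2*r^2 - r - 2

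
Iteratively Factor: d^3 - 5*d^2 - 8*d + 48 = (d + 3)*(d^2 - 8*d + 16) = (d - 4)*(d + 3)*(d - 4)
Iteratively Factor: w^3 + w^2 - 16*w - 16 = (w + 4)*(w^2 - 3*w - 4) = (w + 1)*(w + 4)*(w - 4)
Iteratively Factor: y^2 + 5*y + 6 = (y + 3)*(y + 2)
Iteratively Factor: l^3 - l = (l)*(l^2 - 1) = l*(l - 1)*(l + 1)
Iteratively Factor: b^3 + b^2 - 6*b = (b + 3)*(b^2 - 2*b) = b*(b + 3)*(b - 2)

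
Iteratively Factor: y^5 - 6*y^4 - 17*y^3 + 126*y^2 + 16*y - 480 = (y - 5)*(y^4 - y^3 - 22*y^2 + 16*y + 96) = (y - 5)*(y + 2)*(y^3 - 3*y^2 - 16*y + 48) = (y - 5)*(y - 4)*(y + 2)*(y^2 + y - 12) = (y - 5)*(y - 4)*(y - 3)*(y + 2)*(y + 4)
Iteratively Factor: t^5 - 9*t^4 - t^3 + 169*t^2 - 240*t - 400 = (t - 4)*(t^4 - 5*t^3 - 21*t^2 + 85*t + 100) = (t - 5)*(t - 4)*(t^3 - 21*t - 20) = (t - 5)*(t - 4)*(t + 1)*(t^2 - t - 20) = (t - 5)^2*(t - 4)*(t + 1)*(t + 4)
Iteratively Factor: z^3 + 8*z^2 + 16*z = (z + 4)*(z^2 + 4*z) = z*(z + 4)*(z + 4)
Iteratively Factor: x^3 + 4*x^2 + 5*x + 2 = (x + 1)*(x^2 + 3*x + 2) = (x + 1)^2*(x + 2)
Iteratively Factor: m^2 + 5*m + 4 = (m + 4)*(m + 1)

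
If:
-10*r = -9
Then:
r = 9/10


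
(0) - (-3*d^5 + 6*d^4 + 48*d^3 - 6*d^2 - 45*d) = 3*d^5 - 6*d^4 - 48*d^3 + 6*d^2 + 45*d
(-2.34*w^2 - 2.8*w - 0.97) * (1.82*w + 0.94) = -4.2588*w^3 - 7.2956*w^2 - 4.3974*w - 0.9118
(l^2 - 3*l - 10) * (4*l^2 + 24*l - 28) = 4*l^4 + 12*l^3 - 140*l^2 - 156*l + 280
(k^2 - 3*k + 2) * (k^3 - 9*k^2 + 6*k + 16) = k^5 - 12*k^4 + 35*k^3 - 20*k^2 - 36*k + 32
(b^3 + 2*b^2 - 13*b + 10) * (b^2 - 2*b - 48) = b^5 - 65*b^3 - 60*b^2 + 604*b - 480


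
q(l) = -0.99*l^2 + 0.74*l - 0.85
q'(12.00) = -23.02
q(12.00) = -134.53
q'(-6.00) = 12.62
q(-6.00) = -40.93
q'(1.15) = -1.54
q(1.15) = -1.31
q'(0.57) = -0.39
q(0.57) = -0.75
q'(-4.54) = 9.73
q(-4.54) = -24.62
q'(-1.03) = 2.78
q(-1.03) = -2.66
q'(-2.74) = 6.17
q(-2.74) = -10.31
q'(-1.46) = 3.63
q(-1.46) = -4.04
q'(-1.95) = 4.60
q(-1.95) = -6.06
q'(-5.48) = 11.59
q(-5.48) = -34.64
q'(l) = 0.74 - 1.98*l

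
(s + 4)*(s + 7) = s^2 + 11*s + 28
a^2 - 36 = (a - 6)*(a + 6)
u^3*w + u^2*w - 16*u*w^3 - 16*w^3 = (u - 4*w)*(u + 4*w)*(u*w + w)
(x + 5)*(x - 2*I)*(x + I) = x^3 + 5*x^2 - I*x^2 + 2*x - 5*I*x + 10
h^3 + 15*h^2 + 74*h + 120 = (h + 4)*(h + 5)*(h + 6)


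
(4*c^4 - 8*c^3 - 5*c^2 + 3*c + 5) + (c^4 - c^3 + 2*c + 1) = 5*c^4 - 9*c^3 - 5*c^2 + 5*c + 6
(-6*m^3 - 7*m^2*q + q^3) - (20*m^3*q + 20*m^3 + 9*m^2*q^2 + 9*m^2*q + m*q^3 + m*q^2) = -20*m^3*q - 26*m^3 - 9*m^2*q^2 - 16*m^2*q - m*q^3 - m*q^2 + q^3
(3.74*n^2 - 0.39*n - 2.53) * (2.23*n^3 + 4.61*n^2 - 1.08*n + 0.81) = 8.3402*n^5 + 16.3717*n^4 - 11.479*n^3 - 8.2127*n^2 + 2.4165*n - 2.0493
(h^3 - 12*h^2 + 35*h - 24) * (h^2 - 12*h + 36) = h^5 - 24*h^4 + 215*h^3 - 876*h^2 + 1548*h - 864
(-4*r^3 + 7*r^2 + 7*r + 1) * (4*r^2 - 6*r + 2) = -16*r^5 + 52*r^4 - 22*r^3 - 24*r^2 + 8*r + 2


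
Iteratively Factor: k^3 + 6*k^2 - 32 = (k + 4)*(k^2 + 2*k - 8) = (k + 4)^2*(k - 2)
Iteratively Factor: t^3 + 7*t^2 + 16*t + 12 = (t + 2)*(t^2 + 5*t + 6) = (t + 2)*(t + 3)*(t + 2)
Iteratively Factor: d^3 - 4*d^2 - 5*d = (d - 5)*(d^2 + d) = (d - 5)*(d + 1)*(d)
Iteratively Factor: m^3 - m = (m - 1)*(m^2 + m) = (m - 1)*(m + 1)*(m)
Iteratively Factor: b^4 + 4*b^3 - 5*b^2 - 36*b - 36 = (b - 3)*(b^3 + 7*b^2 + 16*b + 12) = (b - 3)*(b + 2)*(b^2 + 5*b + 6) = (b - 3)*(b + 2)*(b + 3)*(b + 2)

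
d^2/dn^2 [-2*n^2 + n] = -4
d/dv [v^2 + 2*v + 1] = 2*v + 2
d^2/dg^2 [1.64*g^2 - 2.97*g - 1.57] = 3.28000000000000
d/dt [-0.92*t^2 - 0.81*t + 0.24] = -1.84*t - 0.81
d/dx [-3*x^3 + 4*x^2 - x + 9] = -9*x^2 + 8*x - 1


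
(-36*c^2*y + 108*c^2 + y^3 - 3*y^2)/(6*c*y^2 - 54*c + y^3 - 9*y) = (-6*c + y)/(y + 3)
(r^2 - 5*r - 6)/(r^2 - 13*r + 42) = (r + 1)/(r - 7)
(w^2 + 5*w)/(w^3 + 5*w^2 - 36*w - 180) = w/(w^2 - 36)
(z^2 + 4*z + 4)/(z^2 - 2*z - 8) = (z + 2)/(z - 4)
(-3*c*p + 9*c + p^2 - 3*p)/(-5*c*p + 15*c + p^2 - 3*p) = (-3*c + p)/(-5*c + p)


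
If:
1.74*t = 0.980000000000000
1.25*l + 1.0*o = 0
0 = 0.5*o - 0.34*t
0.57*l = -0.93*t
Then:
No Solution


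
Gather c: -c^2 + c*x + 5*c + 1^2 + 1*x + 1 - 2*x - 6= -c^2 + c*(x + 5) - x - 4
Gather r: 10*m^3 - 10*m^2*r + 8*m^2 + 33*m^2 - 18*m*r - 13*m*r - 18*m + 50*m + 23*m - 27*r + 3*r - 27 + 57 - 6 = 10*m^3 + 41*m^2 + 55*m + r*(-10*m^2 - 31*m - 24) + 24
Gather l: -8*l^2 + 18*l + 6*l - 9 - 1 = -8*l^2 + 24*l - 10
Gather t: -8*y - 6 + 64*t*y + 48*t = t*(64*y + 48) - 8*y - 6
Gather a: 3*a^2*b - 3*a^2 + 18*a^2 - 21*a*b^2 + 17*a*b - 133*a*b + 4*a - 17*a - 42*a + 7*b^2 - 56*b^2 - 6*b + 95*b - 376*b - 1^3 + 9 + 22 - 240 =a^2*(3*b + 15) + a*(-21*b^2 - 116*b - 55) - 49*b^2 - 287*b - 210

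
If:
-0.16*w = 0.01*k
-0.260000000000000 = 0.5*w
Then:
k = 8.32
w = -0.52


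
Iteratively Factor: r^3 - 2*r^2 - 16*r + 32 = (r - 4)*(r^2 + 2*r - 8) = (r - 4)*(r - 2)*(r + 4)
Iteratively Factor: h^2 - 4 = (h - 2)*(h + 2)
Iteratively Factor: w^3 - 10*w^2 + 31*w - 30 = (w - 5)*(w^2 - 5*w + 6) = (w - 5)*(w - 3)*(w - 2)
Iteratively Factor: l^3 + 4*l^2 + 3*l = (l)*(l^2 + 4*l + 3) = l*(l + 3)*(l + 1)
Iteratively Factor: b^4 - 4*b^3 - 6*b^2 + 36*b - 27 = (b + 3)*(b^3 - 7*b^2 + 15*b - 9) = (b - 1)*(b + 3)*(b^2 - 6*b + 9) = (b - 3)*(b - 1)*(b + 3)*(b - 3)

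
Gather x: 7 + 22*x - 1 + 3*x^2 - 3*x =3*x^2 + 19*x + 6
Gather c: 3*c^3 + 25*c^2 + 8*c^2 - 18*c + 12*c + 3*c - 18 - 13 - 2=3*c^3 + 33*c^2 - 3*c - 33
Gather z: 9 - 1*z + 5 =14 - z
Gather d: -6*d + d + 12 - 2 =10 - 5*d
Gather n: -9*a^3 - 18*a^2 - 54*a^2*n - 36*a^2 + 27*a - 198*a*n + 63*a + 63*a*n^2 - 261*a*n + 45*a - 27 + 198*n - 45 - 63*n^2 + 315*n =-9*a^3 - 54*a^2 + 135*a + n^2*(63*a - 63) + n*(-54*a^2 - 459*a + 513) - 72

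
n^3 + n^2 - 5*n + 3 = (n - 1)^2*(n + 3)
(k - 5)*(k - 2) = k^2 - 7*k + 10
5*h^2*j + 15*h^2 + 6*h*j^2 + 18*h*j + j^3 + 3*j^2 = (h + j)*(5*h + j)*(j + 3)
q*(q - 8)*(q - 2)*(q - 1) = q^4 - 11*q^3 + 26*q^2 - 16*q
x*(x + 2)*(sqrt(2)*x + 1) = sqrt(2)*x^3 + x^2 + 2*sqrt(2)*x^2 + 2*x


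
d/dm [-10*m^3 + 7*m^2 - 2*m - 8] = -30*m^2 + 14*m - 2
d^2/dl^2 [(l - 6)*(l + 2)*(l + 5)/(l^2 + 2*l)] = -60/l^3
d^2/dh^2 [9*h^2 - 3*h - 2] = 18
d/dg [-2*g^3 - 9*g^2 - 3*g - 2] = -6*g^2 - 18*g - 3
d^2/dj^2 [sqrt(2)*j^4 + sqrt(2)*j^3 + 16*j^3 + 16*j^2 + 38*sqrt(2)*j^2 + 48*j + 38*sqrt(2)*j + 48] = 12*sqrt(2)*j^2 + 6*sqrt(2)*j + 96*j + 32 + 76*sqrt(2)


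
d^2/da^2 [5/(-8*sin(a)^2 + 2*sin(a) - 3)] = 10*(128*sin(a)^4 - 24*sin(a)^3 - 238*sin(a)^2 + 51*sin(a) + 20)/(8*sin(a)^2 - 2*sin(a) + 3)^3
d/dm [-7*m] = -7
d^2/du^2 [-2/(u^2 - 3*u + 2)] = 4*(u^2 - 3*u - (2*u - 3)^2 + 2)/(u^2 - 3*u + 2)^3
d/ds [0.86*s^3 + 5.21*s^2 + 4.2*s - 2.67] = 2.58*s^2 + 10.42*s + 4.2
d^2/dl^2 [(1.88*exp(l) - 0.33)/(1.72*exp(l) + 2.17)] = (10.084424 - 7.993184*exp(l))*exp(l)/(5.088448*exp(3*l) + 19.259184*exp(2*l) + 24.297924*exp(l) + 10.218313)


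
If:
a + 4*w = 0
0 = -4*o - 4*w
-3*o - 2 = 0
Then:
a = -8/3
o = -2/3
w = 2/3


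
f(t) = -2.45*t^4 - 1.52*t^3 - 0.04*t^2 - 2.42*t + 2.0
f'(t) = -9.8*t^3 - 4.56*t^2 - 0.08*t - 2.42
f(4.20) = -883.85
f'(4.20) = -809.26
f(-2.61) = -78.62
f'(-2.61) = 140.97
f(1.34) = -12.87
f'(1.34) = -34.29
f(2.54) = -131.29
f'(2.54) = -192.64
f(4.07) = -783.26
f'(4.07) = -738.99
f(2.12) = -67.28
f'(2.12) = -116.46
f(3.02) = -251.33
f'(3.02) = -314.18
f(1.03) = -4.95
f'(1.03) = -18.05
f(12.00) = -53462.56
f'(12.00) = -17594.42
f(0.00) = 2.00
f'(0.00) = -2.42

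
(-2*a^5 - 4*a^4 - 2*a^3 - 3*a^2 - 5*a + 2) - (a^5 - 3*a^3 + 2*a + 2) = -3*a^5 - 4*a^4 + a^3 - 3*a^2 - 7*a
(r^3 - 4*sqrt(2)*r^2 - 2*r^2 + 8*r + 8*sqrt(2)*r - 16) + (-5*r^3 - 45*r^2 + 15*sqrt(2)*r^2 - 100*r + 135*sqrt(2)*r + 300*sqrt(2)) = -4*r^3 - 47*r^2 + 11*sqrt(2)*r^2 - 92*r + 143*sqrt(2)*r - 16 + 300*sqrt(2)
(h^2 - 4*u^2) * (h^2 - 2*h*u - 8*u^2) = h^4 - 2*h^3*u - 12*h^2*u^2 + 8*h*u^3 + 32*u^4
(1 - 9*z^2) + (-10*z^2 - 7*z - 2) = -19*z^2 - 7*z - 1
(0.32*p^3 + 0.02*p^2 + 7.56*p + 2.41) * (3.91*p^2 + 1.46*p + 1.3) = 1.2512*p^5 + 0.5454*p^4 + 30.0048*p^3 + 20.4867*p^2 + 13.3466*p + 3.133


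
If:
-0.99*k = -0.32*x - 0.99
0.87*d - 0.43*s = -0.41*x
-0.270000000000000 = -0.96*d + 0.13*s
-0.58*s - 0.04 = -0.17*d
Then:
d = 0.28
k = 0.81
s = 0.01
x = -0.59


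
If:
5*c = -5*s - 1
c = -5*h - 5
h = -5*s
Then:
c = -5/13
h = -12/13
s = 12/65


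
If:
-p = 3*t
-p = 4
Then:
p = -4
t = 4/3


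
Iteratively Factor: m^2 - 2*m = (m)*(m - 2)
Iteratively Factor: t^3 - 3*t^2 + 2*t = (t)*(t^2 - 3*t + 2) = t*(t - 2)*(t - 1)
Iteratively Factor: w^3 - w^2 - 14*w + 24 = (w + 4)*(w^2 - 5*w + 6) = (w - 3)*(w + 4)*(w - 2)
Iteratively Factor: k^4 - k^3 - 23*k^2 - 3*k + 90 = (k + 3)*(k^3 - 4*k^2 - 11*k + 30) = (k - 2)*(k + 3)*(k^2 - 2*k - 15) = (k - 2)*(k + 3)^2*(k - 5)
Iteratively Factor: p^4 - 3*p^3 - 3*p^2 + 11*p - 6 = (p - 3)*(p^3 - 3*p + 2) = (p - 3)*(p + 2)*(p^2 - 2*p + 1) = (p - 3)*(p - 1)*(p + 2)*(p - 1)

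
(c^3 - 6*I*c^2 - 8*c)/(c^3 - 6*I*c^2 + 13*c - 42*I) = c*(c - 4*I)/(c^2 - 4*I*c + 21)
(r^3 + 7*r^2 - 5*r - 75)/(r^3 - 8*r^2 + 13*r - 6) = (r^3 + 7*r^2 - 5*r - 75)/(r^3 - 8*r^2 + 13*r - 6)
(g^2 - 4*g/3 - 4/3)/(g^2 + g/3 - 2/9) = 3*(g - 2)/(3*g - 1)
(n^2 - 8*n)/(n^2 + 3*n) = (n - 8)/(n + 3)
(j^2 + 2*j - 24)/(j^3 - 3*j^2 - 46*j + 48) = (j - 4)/(j^2 - 9*j + 8)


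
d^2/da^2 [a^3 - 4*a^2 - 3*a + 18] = 6*a - 8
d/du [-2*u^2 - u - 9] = -4*u - 1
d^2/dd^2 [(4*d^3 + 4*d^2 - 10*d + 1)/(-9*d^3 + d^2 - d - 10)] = 2*(-360*d^6 + 2538*d^5 + 1512*d^4 + 2464*d^3 - 5670*d^2 - 627*d - 511)/(729*d^9 - 243*d^8 + 270*d^7 + 2375*d^6 - 510*d^5 + 567*d^4 + 2641*d^3 - 270*d^2 + 300*d + 1000)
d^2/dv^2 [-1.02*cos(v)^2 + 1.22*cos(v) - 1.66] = -1.22*cos(v) + 2.04*cos(2*v)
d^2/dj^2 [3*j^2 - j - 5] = 6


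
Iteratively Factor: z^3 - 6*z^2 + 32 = (z + 2)*(z^2 - 8*z + 16) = (z - 4)*(z + 2)*(z - 4)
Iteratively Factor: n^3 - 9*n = (n - 3)*(n^2 + 3*n) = n*(n - 3)*(n + 3)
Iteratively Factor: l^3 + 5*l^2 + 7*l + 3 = (l + 1)*(l^2 + 4*l + 3) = (l + 1)*(l + 3)*(l + 1)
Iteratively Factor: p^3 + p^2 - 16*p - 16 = (p - 4)*(p^2 + 5*p + 4) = (p - 4)*(p + 1)*(p + 4)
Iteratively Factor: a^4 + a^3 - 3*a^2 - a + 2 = (a + 1)*(a^3 - 3*a + 2) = (a - 1)*(a + 1)*(a^2 + a - 2) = (a - 1)*(a + 1)*(a + 2)*(a - 1)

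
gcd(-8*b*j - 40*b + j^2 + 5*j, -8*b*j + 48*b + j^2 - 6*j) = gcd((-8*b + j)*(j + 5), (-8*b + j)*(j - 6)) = 8*b - j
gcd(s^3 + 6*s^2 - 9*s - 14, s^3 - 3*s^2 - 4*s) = s + 1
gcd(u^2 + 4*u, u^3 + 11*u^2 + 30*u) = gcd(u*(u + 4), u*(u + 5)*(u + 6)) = u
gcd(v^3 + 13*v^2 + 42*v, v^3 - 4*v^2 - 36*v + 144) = v + 6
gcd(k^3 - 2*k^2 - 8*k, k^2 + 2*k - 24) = k - 4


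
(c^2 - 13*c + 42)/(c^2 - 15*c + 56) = (c - 6)/(c - 8)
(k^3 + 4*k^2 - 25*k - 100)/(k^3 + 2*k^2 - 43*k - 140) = (k - 5)/(k - 7)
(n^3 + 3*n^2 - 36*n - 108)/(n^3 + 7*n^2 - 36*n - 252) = (n + 3)/(n + 7)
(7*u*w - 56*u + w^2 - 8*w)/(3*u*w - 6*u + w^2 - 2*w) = (7*u*w - 56*u + w^2 - 8*w)/(3*u*w - 6*u + w^2 - 2*w)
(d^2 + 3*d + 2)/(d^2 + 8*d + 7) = (d + 2)/(d + 7)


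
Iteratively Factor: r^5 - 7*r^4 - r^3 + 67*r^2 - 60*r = (r - 5)*(r^4 - 2*r^3 - 11*r^2 + 12*r) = (r - 5)*(r - 4)*(r^3 + 2*r^2 - 3*r) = r*(r - 5)*(r - 4)*(r^2 + 2*r - 3) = r*(r - 5)*(r - 4)*(r + 3)*(r - 1)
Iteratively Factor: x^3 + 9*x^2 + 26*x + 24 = (x + 2)*(x^2 + 7*x + 12) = (x + 2)*(x + 4)*(x + 3)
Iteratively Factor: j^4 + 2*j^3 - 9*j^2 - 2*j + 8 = (j + 4)*(j^3 - 2*j^2 - j + 2) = (j - 1)*(j + 4)*(j^2 - j - 2) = (j - 2)*(j - 1)*(j + 4)*(j + 1)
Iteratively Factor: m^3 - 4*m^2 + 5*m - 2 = (m - 2)*(m^2 - 2*m + 1) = (m - 2)*(m - 1)*(m - 1)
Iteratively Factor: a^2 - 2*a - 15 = (a - 5)*(a + 3)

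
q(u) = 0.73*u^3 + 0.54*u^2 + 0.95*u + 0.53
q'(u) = 2.19*u^2 + 1.08*u + 0.95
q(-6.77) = -207.66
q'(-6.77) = 94.01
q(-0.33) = 0.25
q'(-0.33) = 0.83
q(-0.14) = 0.41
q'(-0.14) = 0.84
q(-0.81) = -0.27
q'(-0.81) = 1.51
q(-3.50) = -27.48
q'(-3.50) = 24.00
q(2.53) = 18.21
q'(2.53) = 17.70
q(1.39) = 4.85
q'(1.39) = 6.68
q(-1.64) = -2.80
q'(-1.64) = 5.07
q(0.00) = 0.53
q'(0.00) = 0.95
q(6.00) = 183.35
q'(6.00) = 86.27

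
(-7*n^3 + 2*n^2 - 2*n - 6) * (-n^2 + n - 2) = 7*n^5 - 9*n^4 + 18*n^3 - 2*n + 12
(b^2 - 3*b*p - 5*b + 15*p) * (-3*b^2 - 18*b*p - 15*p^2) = -3*b^4 - 9*b^3*p + 15*b^3 + 39*b^2*p^2 + 45*b^2*p + 45*b*p^3 - 195*b*p^2 - 225*p^3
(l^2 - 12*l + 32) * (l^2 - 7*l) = l^4 - 19*l^3 + 116*l^2 - 224*l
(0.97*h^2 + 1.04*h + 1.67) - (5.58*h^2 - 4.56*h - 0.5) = -4.61*h^2 + 5.6*h + 2.17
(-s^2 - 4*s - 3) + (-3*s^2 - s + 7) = -4*s^2 - 5*s + 4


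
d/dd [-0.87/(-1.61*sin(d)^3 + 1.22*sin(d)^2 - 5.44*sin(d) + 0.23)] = (-4.2021*sin(d)^2 + 2.1228*sin(d) - 4.7328)*cos(d)/(1.61*sin(d)^3 - 1.22*sin(d)^2 + 5.44*sin(d) - 0.23)^2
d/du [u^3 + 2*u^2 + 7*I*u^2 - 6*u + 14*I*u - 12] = 3*u^2 + u*(4 + 14*I) - 6 + 14*I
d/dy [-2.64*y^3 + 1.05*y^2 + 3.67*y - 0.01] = -7.92*y^2 + 2.1*y + 3.67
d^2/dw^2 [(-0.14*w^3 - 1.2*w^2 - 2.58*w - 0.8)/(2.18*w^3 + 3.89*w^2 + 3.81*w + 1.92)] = (-9.03130400000001*w^6 - 66.5902800000001*w^5 - 110.062968*w^4 - 39.8552720000001*w^3 + 64.7148479999998*w^2 + 61.471008*w + 17.623392)/(10.360232*w^9 + 55.460508*w^8 + 153.283866*w^7 + 280.095065*w^6 + 365.587101*w^5 + 352.246599*w^4 + 250.152165*w^3 + 126.633024*w^2 + 42.135552*w + 7.077888)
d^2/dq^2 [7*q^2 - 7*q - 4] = 14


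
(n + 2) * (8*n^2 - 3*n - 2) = 8*n^3 + 13*n^2 - 8*n - 4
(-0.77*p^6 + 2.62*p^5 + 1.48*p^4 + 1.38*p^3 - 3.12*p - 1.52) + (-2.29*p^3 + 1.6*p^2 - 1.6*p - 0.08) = -0.77*p^6 + 2.62*p^5 + 1.48*p^4 - 0.91*p^3 + 1.6*p^2 - 4.72*p - 1.6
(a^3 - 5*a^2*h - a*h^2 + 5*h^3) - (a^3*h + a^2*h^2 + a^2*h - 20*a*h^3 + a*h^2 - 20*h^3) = -a^3*h + a^3 - a^2*h^2 - 6*a^2*h + 20*a*h^3 - 2*a*h^2 + 25*h^3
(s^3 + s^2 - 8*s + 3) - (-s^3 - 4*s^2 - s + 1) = 2*s^3 + 5*s^2 - 7*s + 2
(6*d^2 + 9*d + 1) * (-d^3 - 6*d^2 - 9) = -6*d^5 - 45*d^4 - 55*d^3 - 60*d^2 - 81*d - 9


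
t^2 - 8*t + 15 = (t - 5)*(t - 3)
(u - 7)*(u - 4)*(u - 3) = u^3 - 14*u^2 + 61*u - 84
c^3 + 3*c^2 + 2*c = c*(c + 1)*(c + 2)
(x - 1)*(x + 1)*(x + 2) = x^3 + 2*x^2 - x - 2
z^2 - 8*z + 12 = (z - 6)*(z - 2)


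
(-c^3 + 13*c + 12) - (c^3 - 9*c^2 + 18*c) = -2*c^3 + 9*c^2 - 5*c + 12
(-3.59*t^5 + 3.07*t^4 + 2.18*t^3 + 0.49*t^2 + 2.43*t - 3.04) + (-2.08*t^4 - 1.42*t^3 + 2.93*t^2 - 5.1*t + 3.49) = -3.59*t^5 + 0.99*t^4 + 0.76*t^3 + 3.42*t^2 - 2.67*t + 0.45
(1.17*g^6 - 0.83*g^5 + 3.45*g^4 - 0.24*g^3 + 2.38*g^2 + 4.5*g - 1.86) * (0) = 0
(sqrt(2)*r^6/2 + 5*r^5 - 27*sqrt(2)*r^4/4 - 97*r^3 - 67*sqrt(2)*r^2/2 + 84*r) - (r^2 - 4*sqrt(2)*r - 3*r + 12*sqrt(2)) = sqrt(2)*r^6/2 + 5*r^5 - 27*sqrt(2)*r^4/4 - 97*r^3 - 67*sqrt(2)*r^2/2 - r^2 + 4*sqrt(2)*r + 87*r - 12*sqrt(2)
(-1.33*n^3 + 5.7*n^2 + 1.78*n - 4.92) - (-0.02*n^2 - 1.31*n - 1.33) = -1.33*n^3 + 5.72*n^2 + 3.09*n - 3.59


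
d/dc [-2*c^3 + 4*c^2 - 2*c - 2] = -6*c^2 + 8*c - 2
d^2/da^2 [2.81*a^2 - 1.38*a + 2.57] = 5.62000000000000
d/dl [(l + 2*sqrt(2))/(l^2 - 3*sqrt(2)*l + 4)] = (-l^2 - 4*sqrt(2)*l + 16)/(l^4 - 6*sqrt(2)*l^3 + 26*l^2 - 24*sqrt(2)*l + 16)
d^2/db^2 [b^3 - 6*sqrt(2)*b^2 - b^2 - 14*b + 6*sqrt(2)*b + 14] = 6*b - 12*sqrt(2) - 2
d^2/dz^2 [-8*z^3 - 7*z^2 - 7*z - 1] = -48*z - 14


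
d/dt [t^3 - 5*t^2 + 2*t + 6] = 3*t^2 - 10*t + 2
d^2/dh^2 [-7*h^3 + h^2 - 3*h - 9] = 2 - 42*h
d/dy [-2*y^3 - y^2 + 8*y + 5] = -6*y^2 - 2*y + 8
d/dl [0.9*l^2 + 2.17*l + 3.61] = 1.8*l + 2.17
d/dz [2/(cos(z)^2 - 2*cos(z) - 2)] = 4*(cos(z) - 1)*sin(z)/(sin(z)^2 + 2*cos(z) + 1)^2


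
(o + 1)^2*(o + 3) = o^3 + 5*o^2 + 7*o + 3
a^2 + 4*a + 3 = (a + 1)*(a + 3)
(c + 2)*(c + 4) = c^2 + 6*c + 8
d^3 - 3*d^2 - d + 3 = (d - 3)*(d - 1)*(d + 1)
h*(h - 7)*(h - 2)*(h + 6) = h^4 - 3*h^3 - 40*h^2 + 84*h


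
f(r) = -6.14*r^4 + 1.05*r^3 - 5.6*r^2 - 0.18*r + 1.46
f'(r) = -24.56*r^3 + 3.15*r^2 - 11.2*r - 0.18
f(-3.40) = -924.44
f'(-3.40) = 1039.62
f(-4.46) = -2631.73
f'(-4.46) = 2291.31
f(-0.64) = -2.02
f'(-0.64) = 14.72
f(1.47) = -36.24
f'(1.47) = -87.85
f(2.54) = -273.49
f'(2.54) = -410.77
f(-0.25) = 1.11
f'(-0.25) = 3.20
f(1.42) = -32.05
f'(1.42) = -80.05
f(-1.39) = -34.85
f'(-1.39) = 87.43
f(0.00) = 1.46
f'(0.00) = -0.18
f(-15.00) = -315637.09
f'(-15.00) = 83766.57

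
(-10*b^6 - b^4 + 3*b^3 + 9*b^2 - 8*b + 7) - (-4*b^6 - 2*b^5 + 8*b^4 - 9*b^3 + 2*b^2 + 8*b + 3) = -6*b^6 + 2*b^5 - 9*b^4 + 12*b^3 + 7*b^2 - 16*b + 4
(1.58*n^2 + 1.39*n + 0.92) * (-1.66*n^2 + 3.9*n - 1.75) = -2.6228*n^4 + 3.8546*n^3 + 1.1288*n^2 + 1.1555*n - 1.61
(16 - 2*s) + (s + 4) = 20 - s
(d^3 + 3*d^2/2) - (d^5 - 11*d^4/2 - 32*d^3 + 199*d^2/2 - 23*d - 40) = -d^5 + 11*d^4/2 + 33*d^3 - 98*d^2 + 23*d + 40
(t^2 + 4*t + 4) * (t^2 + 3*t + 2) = t^4 + 7*t^3 + 18*t^2 + 20*t + 8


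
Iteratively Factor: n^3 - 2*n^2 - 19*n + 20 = (n + 4)*(n^2 - 6*n + 5) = (n - 1)*(n + 4)*(n - 5)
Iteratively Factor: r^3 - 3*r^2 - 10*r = (r + 2)*(r^2 - 5*r) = r*(r + 2)*(r - 5)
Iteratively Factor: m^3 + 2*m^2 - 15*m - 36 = (m + 3)*(m^2 - m - 12) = (m - 4)*(m + 3)*(m + 3)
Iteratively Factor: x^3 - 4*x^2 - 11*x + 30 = (x - 2)*(x^2 - 2*x - 15) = (x - 2)*(x + 3)*(x - 5)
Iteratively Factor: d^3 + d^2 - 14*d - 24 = (d + 2)*(d^2 - d - 12) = (d + 2)*(d + 3)*(d - 4)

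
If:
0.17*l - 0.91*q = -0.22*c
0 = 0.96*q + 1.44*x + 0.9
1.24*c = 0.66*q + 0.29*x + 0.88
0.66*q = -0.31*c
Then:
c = 0.48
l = -1.82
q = -0.22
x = -0.48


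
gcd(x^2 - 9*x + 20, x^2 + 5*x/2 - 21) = 1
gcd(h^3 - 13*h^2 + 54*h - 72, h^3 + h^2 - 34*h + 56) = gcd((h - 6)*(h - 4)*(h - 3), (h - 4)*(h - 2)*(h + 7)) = h - 4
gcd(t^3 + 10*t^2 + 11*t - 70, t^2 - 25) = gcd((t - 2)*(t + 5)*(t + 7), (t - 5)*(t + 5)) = t + 5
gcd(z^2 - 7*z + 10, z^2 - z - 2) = z - 2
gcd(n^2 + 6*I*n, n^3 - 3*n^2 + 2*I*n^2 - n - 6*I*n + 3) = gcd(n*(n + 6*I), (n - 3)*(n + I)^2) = 1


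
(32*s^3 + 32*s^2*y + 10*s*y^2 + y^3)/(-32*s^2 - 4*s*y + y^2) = (8*s^2 + 6*s*y + y^2)/(-8*s + y)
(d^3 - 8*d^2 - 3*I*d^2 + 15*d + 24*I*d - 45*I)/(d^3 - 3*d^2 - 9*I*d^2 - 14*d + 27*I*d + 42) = (d^2 - d*(5 + 3*I) + 15*I)/(d^2 - 9*I*d - 14)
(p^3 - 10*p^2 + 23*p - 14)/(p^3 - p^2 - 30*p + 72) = (p^3 - 10*p^2 + 23*p - 14)/(p^3 - p^2 - 30*p + 72)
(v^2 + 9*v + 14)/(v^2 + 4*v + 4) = (v + 7)/(v + 2)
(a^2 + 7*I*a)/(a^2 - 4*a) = (a + 7*I)/(a - 4)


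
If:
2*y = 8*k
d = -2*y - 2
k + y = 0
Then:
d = -2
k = 0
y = 0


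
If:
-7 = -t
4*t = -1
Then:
No Solution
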